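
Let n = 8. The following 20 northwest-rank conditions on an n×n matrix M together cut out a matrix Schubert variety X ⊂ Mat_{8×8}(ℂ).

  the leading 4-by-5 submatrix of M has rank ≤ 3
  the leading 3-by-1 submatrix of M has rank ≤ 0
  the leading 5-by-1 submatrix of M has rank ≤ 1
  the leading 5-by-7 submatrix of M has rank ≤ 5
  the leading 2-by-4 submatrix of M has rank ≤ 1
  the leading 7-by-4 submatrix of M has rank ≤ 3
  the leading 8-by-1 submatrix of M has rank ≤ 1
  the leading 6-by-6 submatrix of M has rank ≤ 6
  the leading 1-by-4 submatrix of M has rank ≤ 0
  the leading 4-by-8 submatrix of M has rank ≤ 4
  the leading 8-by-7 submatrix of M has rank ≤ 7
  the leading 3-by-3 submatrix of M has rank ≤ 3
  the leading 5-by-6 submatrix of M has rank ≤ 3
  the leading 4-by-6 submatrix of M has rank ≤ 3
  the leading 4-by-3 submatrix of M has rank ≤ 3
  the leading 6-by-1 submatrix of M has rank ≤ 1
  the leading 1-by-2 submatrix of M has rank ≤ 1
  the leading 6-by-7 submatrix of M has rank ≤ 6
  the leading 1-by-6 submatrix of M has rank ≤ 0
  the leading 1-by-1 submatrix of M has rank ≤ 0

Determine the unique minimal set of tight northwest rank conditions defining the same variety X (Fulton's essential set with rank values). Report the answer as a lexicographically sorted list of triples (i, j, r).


Propagating the 20 rank bounds to every northwest block:

  R[1]: 0 0 0 0 0 0 1 1
  R[2]: 0 1 1 1 1 1 2 2
  R[3]: 0 1 2 2 2 2 3 3
  R[4]: 1 2 3 3 3 3 4 4
  R[5]: 1 2 3 3 3 3 4 5
  R[6]: 1 2 3 3 4 4 5 6
  R[7]: 1 2 3 3 4 5 6 7
  R[8]: 1 2 3 4 5 6 7 8

so w = (7, 2, 3, 1, 8, 5, 6, 4).

D(w) has 13 cells with 4 SE-corners; essential set:

[(1, 6, 0), (3, 1, 0), (5, 6, 3), (7, 4, 3)]


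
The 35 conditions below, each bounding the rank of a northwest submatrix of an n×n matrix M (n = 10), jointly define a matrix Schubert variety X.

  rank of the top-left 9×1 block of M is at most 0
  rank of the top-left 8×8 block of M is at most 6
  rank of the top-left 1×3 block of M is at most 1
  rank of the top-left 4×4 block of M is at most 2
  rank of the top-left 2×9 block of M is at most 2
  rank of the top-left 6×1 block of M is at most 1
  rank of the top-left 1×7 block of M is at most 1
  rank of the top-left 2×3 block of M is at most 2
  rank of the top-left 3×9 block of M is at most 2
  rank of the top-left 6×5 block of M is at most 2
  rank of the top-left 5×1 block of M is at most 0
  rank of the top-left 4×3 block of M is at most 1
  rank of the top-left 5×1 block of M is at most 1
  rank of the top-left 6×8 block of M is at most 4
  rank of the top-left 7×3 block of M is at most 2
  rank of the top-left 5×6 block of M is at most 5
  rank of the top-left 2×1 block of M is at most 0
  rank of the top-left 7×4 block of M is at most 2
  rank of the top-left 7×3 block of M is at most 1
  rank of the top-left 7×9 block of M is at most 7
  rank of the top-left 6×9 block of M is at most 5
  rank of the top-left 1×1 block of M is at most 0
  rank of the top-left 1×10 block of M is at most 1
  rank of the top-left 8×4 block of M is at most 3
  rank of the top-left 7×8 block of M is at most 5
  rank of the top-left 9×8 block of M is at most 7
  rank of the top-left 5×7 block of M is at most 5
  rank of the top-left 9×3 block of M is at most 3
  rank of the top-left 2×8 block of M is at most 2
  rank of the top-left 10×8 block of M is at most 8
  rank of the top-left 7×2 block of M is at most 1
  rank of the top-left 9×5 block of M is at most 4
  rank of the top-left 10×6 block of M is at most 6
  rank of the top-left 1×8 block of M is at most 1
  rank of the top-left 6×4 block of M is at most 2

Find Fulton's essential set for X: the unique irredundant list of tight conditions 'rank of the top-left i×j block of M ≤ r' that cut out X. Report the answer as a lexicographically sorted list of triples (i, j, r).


Reconstructing r_w from the 35 given conditions:

  R[1]: 0  1  1  1  1  1  1  1  1  1
  R[2]: 0  1  1  2  2  2  2  2  2  2
  R[3]: 0  1  1  2  2  2  2  2  2  3
  R[4]: 0  1  1  2  2  3  3  3  3  4
  R[5]: 0  1  1  2  2  3  4  4  4  5
  R[6]: 0  1  1  2  2  3  4  4  5  6
  R[7]: 0  1  1  2  3  4  5  5  6  7
  R[8]: 0  1  2  3  4  5  6  6  7  8
  R[9]: 0  1  2  3  4  5  6  7  8  9
  R[10]: 1  2  3  4  5  6  7  8  9  10

hence w(1..10) = (2, 4, 10, 6, 7, 9, 5, 3, 8, 1).

Fulton essential set (5 of the 24 Rothe cells):

[(3, 9, 2), (6, 5, 2), (6, 8, 4), (7, 3, 1), (9, 1, 0)]


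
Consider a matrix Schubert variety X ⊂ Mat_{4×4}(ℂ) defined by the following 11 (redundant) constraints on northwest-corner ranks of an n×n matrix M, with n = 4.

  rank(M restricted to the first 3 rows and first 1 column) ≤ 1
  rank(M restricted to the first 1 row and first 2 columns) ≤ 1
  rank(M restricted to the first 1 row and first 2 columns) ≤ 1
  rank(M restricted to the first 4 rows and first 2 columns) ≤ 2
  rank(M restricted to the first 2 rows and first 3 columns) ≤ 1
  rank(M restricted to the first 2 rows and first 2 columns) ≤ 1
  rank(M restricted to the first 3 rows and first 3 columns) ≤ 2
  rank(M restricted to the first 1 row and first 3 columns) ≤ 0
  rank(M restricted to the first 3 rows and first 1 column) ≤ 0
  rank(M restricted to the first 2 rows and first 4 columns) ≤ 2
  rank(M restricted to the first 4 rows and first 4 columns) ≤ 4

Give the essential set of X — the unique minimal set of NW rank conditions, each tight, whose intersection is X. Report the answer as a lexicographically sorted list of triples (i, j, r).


Rank table r_w(4×4) implied by the 11 constraints:

  0, 0, 0, 1
  0, 1, 1, 2
  0, 1, 2, 3
  1, 2, 3, 4

giving w = (4, 2, 3, 1) via Δ²R.

2 SE-corners of the 5-cell Rothe diagram give Ess(w):

[(1, 3, 0), (3, 1, 0)]


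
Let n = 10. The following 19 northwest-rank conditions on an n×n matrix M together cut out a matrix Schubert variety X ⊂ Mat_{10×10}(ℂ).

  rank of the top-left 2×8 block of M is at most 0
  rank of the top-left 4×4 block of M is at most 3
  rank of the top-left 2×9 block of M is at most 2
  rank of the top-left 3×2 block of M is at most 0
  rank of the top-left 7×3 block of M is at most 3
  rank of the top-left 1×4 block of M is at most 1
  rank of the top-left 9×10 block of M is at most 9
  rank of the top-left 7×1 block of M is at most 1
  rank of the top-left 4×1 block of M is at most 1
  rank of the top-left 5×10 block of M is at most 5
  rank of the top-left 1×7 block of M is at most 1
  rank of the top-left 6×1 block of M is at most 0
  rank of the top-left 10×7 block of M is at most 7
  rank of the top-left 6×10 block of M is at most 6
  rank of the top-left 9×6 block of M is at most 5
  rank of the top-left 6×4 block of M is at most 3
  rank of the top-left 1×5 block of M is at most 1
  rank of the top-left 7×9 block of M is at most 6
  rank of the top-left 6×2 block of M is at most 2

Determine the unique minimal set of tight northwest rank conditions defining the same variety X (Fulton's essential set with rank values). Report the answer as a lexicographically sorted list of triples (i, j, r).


Rank table r_w(10×10) implied by the 19 constraints:

  0 0 0 0 0 0 0 0 1 1
  0 0 0 0 0 0 0 0 1 2
  0 0 1 1 1 1 1 1 2 3
  0 1 2 2 2 2 2 2 3 4
  0 1 2 3 3 3 3 3 4 5
  0 1 2 3 4 4 4 4 5 6
  1 2 3 4 5 5 5 5 6 7
  1 2 3 4 5 5 6 6 7 8
  1 2 3 4 5 5 6 7 8 9
  1 2 3 4 5 6 7 8 9 10

giving w = (9, 10, 3, 2, 4, 5, 1, 7, 8, 6) via Δ²R.

ℓ(w)=23; the 4 essential cells (i,j,r):

[(2, 8, 0), (3, 2, 0), (6, 1, 0), (9, 6, 5)]


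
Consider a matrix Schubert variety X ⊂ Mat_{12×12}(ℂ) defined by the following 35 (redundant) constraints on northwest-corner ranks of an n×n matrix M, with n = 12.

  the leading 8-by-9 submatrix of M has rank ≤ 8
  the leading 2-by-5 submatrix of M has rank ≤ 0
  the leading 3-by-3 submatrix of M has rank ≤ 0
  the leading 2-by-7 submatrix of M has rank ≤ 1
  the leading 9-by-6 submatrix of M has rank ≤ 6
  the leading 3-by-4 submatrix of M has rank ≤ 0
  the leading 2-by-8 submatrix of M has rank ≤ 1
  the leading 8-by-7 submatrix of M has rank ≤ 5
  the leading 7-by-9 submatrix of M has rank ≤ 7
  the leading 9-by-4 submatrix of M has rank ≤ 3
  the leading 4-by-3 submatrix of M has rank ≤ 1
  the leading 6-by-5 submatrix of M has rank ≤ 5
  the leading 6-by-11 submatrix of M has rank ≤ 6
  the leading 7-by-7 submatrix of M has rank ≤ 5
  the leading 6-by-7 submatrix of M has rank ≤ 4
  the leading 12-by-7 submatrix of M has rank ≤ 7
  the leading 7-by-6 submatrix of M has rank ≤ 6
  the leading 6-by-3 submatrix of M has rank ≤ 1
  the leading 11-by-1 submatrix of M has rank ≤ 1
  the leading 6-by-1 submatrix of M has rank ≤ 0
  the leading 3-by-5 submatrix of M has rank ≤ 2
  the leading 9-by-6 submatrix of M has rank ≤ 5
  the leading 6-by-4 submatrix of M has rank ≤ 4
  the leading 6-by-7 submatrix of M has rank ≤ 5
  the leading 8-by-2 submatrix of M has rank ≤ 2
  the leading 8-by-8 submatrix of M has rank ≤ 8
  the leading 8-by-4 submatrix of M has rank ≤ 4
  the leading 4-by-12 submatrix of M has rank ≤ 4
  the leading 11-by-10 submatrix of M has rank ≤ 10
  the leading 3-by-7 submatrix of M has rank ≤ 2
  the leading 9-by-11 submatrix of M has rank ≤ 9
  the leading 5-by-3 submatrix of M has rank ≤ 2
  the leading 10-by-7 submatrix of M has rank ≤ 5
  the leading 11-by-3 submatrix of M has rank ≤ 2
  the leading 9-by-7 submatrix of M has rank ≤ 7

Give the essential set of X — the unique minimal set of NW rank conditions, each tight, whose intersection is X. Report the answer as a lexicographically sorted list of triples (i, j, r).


Reconstructing r_w from the 35 given conditions:

  i=1: 0 0 0 0 0 1 1 1 1 1 1 1
  i=2: 0 0 0 0 0 1 1 1 2 2 2 2
  i=3: 0 0 0 0 1 2 2 2 3 3 3 3
  i=4: 0 1 1 1 2 3 3 3 4 4 4 4
  i=5: 0 1 1 2 3 4 4 4 5 5 5 5
  i=6: 0 1 1 2 3 4 4 5 6 6 6 6
  i=7: 1 2 2 3 4 5 5 6 7 7 7 7
  i=8: 1 2 2 3 4 5 5 6 7 8 8 8
  i=9: 1 2 2 3 4 5 5 6 7 8 9 9
  i=10: 1 2 2 3 4 5 5 6 7 8 9 10
  i=11: 1 2 2 3 4 5 6 7 8 9 10 11
  i=12: 1 2 3 4 5 6 7 8 9 10 11 12

giving w = (6, 9, 5, 2, 4, 8, 1, 10, 11, 12, 7, 3) via Δ²R.

ℓ(w)=29; the 8 essential cells (i,j,r):

[(2, 5, 0), (2, 8, 1), (3, 4, 0), (6, 1, 0), (6, 3, 1), (6, 7, 4), (10, 7, 5), (11, 3, 2)]


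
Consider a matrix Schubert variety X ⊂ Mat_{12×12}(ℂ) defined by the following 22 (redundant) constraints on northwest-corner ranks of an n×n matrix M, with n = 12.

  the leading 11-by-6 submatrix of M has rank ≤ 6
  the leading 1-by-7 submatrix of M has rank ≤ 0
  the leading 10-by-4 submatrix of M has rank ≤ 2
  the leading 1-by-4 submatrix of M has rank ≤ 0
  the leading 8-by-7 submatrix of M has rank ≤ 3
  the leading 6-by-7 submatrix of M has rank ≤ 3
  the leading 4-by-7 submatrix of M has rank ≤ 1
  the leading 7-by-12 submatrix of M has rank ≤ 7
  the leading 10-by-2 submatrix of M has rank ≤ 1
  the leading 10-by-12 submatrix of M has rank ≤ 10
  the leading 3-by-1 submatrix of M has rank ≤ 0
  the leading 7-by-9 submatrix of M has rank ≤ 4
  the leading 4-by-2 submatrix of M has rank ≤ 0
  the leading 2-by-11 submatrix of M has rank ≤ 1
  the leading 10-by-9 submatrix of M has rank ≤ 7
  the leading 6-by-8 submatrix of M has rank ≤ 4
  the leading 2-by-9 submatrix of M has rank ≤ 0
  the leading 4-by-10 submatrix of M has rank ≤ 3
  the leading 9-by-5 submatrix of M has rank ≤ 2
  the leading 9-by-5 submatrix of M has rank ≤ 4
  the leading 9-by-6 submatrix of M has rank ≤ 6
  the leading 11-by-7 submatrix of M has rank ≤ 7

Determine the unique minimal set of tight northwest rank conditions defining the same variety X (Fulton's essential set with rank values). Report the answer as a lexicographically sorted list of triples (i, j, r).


Propagating the 22 rank bounds to every northwest block:

  R[1]: 0, 0, 0, 0, 0, 0, 0, 0, 0, 1, 1, 1
  R[2]: 0, 0, 0, 0, 0, 0, 0, 0, 0, 1, 1, 2
  R[3]: 0, 0, 1, 1, 1, 1, 1, 1, 1, 2, 2, 3
  R[4]: 0, 0, 1, 1, 1, 1, 1, 2, 2, 3, 3, 4
  R[5]: 1, 1, 2, 2, 2, 2, 2, 3, 3, 4, 4, 5
  R[6]: 1, 1, 2, 2, 2, 3, 3, 4, 4, 5, 5, 6
  R[7]: 1, 1, 2, 2, 2, 3, 3, 4, 4, 5, 6, 7
  R[8]: 1, 1, 2, 2, 2, 3, 3, 4, 5, 6, 7, 8
  R[9]: 1, 1, 2, 2, 2, 3, 4, 5, 6, 7, 8, 9
  R[10]: 1, 1, 2, 2, 3, 4, 5, 6, 7, 8, 9, 10
  R[11]: 1, 2, 3, 3, 4, 5, 6, 7, 8, 9, 10, 11
  R[12]: 1, 2, 3, 4, 5, 6, 7, 8, 9, 10, 11, 12

second differences of R give the permutation w = (10, 12, 3, 8, 1, 6, 11, 9, 7, 5, 2, 4).

ℓ(w)=44; the 9 essential cells (i,j,r):

[(2, 9, 0), (2, 11, 1), (4, 2, 0), (4, 7, 1), (7, 9, 4), (8, 7, 3), (9, 5, 2), (10, 2, 1), (10, 4, 2)]


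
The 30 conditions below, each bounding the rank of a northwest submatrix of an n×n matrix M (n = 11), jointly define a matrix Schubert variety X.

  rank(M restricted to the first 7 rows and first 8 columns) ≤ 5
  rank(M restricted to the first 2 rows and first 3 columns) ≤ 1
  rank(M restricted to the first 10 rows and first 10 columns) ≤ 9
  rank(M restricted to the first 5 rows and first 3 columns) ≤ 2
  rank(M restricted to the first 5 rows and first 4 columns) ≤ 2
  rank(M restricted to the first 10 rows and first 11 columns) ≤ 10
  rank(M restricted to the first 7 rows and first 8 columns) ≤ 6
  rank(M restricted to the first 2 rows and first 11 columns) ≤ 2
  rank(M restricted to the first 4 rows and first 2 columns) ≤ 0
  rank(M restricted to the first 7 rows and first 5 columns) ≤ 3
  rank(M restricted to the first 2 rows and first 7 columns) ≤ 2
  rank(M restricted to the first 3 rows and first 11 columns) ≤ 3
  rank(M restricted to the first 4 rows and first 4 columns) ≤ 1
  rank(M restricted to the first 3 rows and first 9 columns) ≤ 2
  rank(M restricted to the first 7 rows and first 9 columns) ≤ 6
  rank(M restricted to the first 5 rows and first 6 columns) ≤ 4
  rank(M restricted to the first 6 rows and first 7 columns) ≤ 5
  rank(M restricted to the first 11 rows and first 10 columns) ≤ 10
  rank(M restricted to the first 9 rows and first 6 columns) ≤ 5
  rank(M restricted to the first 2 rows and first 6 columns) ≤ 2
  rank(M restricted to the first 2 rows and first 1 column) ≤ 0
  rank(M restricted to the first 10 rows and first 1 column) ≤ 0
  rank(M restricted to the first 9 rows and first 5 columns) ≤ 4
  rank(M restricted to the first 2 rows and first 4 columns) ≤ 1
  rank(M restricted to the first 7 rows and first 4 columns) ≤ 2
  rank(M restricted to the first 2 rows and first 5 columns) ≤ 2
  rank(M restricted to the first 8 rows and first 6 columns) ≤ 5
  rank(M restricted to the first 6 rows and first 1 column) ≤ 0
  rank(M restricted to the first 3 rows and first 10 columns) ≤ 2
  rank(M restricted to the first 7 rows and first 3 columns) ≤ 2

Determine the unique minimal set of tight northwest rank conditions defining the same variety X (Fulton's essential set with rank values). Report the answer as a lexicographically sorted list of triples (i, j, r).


Recovering R(i,j) via the rank-extension bound from the 30 conditions:

  i=1: 0  0  1  1  1  1  1  1  1  1  1
  i=2: 0  0  1  1  2  2  2  2  2  2  2
  i=3: 0  0  1  1  2  2  2  2  2  2  3
  i=4: 0  0  1  1  2  3  3  3  3  3  4
  i=5: 0  1  2  2  3  4  4  4  4  4  5
  i=6: 0  1  2  2  3  4  5  5  5  5  6
  i=7: 0  1  2  2  3  4  5  5  6  6  7
  i=8: 0  1  2  3  4  5  6  6  7  7  8
  i=9: 0  1  2  3  4  5  6  7  8  8  9
  i=10: 0  1  2  3  4  5  6  7  8  9  10
  i=11: 1  2  3  4  5  6  7  8  9  10  11

the unique w with this rank table is (3, 5, 11, 6, 2, 7, 9, 4, 8, 10, 1).

|D(w)|=25, |Ess(w)|=6:

[(3, 10, 2), (4, 2, 0), (4, 4, 1), (7, 4, 2), (7, 8, 5), (10, 1, 0)]


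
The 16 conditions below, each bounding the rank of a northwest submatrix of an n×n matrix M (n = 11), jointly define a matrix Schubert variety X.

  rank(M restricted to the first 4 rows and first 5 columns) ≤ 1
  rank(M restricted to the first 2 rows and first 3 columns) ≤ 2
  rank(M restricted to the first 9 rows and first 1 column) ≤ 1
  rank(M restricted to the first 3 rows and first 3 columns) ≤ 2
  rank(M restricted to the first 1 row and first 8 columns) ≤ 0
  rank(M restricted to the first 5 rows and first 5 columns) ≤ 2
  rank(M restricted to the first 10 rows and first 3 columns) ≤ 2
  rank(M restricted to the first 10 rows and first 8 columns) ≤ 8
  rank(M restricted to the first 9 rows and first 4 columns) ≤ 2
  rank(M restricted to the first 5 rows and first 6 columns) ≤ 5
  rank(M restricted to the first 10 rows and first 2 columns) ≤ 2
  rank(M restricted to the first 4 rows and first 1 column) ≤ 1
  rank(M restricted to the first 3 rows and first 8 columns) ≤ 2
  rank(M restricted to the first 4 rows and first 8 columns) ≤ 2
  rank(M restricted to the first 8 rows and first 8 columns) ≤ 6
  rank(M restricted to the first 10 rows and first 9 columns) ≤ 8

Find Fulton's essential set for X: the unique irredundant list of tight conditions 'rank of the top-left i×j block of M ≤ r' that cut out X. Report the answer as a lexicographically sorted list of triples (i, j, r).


The tightest implied rank at each (i,j), from the 16 conditions:

  0  0  0  0  0  0  0  0  1  1  1
  1  1  1  1  1  1  1  1  2  2  2
  1  1  1  1  1  2  2  2  3  3  3
  1  1  1  1  1  2  2  2  3  4  4
  1  2  2  2  2  3  3  3  4  5  5
  1  2  2  2  3  4  4  4  5  6  6
  1  2  2  2  3  4  5  5  6  7  7
  1  2  2  2  3  4  5  6  7  8  8
  1  2  2  2  3  4  5  6  7  8  9
  1  2  2  3  4  5  6  7  8  9  10
  1  2  3  4  5  6  7  8  9  10  11

so w = (9, 1, 6, 10, 2, 5, 7, 8, 11, 4, 3).

|D(w)|=27, |Ess(w)|=5:

[(1, 8, 0), (4, 5, 1), (4, 8, 2), (9, 4, 2), (10, 3, 2)]


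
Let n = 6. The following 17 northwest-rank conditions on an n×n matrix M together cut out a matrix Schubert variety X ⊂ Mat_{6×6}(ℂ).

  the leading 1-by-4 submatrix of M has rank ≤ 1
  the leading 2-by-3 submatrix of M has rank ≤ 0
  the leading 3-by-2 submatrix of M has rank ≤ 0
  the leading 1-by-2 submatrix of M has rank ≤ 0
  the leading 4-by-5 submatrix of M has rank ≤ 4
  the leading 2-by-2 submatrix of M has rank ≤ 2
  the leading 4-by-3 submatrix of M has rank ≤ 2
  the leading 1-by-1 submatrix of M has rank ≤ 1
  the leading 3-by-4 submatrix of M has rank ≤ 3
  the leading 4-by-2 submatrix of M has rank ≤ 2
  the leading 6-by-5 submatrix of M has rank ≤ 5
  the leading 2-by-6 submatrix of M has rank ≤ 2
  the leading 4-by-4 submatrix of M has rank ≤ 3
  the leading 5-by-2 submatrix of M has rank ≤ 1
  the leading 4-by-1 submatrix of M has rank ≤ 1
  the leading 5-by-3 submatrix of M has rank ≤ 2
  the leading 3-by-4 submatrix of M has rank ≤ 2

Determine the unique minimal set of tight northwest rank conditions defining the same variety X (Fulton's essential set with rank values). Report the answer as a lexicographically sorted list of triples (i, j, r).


Recovering R(i,j) via the rank-extension bound from the 17 conditions:

  R[1]: 0, 0, 0, 1, 1, 1
  R[2]: 0, 0, 0, 1, 2, 2
  R[3]: 0, 0, 1, 2, 3, 3
  R[4]: 1, 1, 2, 3, 4, 4
  R[5]: 1, 1, 2, 3, 4, 5
  R[6]: 1, 2, 3, 4, 5, 6

giving w = (4, 5, 3, 1, 6, 2) via Δ²R.

|D(w)|=9, |Ess(w)|=3:

[(2, 3, 0), (3, 2, 0), (5, 2, 1)]


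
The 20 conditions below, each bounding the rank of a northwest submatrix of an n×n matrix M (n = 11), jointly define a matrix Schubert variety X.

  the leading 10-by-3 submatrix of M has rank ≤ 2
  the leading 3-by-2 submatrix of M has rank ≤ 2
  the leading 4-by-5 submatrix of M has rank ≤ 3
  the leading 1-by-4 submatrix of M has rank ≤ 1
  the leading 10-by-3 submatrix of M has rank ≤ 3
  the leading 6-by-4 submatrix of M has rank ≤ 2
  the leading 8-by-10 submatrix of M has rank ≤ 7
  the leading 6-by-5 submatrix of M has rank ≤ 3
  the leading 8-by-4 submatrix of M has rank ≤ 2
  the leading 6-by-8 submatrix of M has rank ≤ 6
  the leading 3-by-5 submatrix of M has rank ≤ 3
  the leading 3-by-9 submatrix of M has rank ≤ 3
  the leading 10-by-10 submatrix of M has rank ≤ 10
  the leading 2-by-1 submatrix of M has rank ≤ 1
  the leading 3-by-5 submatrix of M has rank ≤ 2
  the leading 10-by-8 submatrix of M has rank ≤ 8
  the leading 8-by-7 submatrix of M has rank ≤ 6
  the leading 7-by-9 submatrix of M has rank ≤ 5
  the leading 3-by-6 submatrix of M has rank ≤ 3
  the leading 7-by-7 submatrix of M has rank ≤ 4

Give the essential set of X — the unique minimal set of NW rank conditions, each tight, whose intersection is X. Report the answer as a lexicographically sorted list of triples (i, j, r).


Recovering R(i,j) via the rank-extension bound from the 20 conditions:

  i=1: 1, 1, 1, 1, 1, 1, 1, 1, 1, 1, 1
  i=2: 1, 2, 2, 2, 2, 2, 2, 2, 2, 2, 2
  i=3: 1, 2, 2, 2, 2, 3, 3, 3, 3, 3, 3
  i=4: 1, 2, 2, 2, 3, 4, 4, 4, 4, 4, 4
  i=5: 1, 2, 2, 2, 3, 4, 4, 5, 5, 5, 5
  i=6: 1, 2, 2, 2, 3, 4, 4, 5, 5, 6, 6
  i=7: 1, 2, 2, 2, 3, 4, 4, 5, 5, 6, 7
  i=8: 1, 2, 2, 2, 3, 4, 5, 6, 6, 7, 8
  i=9: 1, 2, 2, 3, 4, 5, 6, 7, 7, 8, 9
  i=10: 1, 2, 2, 3, 4, 5, 6, 7, 8, 9, 10
  i=11: 1, 2, 3, 4, 5, 6, 7, 8, 9, 10, 11

second differences of R give the permutation w = (1, 2, 6, 5, 8, 10, 11, 7, 4, 9, 3).

D(w) has 20 cells with 5 SE-corners; essential set:

[(3, 5, 2), (7, 7, 4), (7, 9, 5), (8, 4, 2), (10, 3, 2)]


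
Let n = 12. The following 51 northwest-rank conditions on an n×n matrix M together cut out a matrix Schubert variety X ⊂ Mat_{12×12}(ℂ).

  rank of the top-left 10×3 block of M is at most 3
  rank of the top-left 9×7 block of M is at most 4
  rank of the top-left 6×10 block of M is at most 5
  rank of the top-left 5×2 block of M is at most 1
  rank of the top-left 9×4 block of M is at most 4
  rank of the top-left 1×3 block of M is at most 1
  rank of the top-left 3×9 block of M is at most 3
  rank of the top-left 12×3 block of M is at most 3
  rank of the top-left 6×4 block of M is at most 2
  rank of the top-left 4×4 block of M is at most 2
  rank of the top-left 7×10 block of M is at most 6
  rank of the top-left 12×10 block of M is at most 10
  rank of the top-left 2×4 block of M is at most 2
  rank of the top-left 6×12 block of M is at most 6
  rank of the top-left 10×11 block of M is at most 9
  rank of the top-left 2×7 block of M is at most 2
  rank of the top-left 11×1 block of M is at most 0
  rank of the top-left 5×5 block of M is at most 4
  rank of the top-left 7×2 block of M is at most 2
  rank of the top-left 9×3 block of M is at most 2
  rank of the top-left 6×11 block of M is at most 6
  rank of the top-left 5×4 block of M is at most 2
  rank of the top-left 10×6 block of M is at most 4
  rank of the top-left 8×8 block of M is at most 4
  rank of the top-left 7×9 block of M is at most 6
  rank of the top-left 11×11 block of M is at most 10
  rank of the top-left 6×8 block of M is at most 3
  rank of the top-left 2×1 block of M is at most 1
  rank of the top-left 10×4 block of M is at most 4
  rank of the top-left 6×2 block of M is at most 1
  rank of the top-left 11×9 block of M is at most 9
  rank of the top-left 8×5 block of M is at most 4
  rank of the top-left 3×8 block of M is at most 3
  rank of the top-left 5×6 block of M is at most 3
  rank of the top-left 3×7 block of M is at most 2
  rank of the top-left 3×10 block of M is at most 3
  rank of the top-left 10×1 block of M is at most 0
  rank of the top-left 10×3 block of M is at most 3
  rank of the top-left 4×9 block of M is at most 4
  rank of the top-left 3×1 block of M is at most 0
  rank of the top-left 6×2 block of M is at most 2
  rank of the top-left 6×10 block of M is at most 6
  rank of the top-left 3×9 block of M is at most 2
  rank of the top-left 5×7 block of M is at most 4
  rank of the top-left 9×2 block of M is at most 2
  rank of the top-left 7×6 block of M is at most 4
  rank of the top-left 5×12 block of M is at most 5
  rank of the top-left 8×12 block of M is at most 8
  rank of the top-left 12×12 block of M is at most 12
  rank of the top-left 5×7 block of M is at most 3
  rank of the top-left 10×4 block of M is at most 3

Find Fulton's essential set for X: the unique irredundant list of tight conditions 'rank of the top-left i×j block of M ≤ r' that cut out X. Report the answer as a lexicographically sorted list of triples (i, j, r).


Recovering R(i,j) via the rank-extension bound from the 51 conditions:

  0, 1, 1, 1, 1, 1, 1, 1, 1, 1, 1, 1
  0, 1, 2, 2, 2, 2, 2, 2, 2, 2, 2, 2
  0, 1, 2, 2, 2, 2, 2, 2, 2, 3, 3, 3
  0, 1, 2, 2, 3, 3, 3, 3, 3, 4, 4, 4
  0, 1, 2, 2, 3, 3, 3, 3, 4, 5, 5, 5
  0, 1, 2, 2, 3, 3, 3, 3, 4, 5, 6, 6
  0, 1, 2, 3, 4, 4, 4, 4, 5, 6, 7, 7
  0, 1, 2, 3, 4, 4, 4, 4, 5, 6, 7, 8
  0, 1, 2, 3, 4, 4, 4, 5, 6, 7, 8, 9
  0, 1, 2, 3, 4, 4, 5, 6, 7, 8, 9, 10
  0, 1, 2, 3, 4, 5, 6, 7, 8, 9, 10, 11
  1, 2, 3, 4, 5, 6, 7, 8, 9, 10, 11, 12

hence w(1..12) = (2, 3, 10, 5, 9, 11, 4, 12, 8, 7, 6, 1).

Fulton essential set (7 of the 32 Rothe cells):

[(3, 9, 2), (6, 4, 2), (6, 8, 3), (8, 8, 4), (9, 7, 4), (10, 6, 4), (11, 1, 0)]


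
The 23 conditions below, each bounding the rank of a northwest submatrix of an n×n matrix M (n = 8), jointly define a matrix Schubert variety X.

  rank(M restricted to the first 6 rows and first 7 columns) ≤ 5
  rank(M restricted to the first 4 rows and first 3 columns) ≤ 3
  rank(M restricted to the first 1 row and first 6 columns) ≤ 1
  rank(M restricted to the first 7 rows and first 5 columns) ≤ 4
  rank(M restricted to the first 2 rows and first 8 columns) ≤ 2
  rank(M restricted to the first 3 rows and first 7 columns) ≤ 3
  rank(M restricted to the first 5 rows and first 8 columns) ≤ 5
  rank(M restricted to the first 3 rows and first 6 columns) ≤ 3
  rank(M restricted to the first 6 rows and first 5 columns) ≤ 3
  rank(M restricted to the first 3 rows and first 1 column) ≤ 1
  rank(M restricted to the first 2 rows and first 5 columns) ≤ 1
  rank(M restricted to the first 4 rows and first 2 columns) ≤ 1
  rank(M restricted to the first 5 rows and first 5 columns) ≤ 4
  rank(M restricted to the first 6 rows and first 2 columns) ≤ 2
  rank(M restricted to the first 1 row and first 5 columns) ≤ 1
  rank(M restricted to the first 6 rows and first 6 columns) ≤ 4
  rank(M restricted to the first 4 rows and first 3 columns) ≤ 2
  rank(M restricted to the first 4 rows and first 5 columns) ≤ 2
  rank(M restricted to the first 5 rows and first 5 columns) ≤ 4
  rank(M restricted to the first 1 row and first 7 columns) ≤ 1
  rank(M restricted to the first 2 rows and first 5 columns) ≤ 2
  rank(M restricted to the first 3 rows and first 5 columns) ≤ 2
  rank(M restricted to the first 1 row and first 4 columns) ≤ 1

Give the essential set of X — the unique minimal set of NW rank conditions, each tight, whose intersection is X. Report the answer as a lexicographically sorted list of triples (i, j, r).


Computing R[i][j] = min implied NW-rank bound (n=8, 23 conditions):

  1, 1, 1, 1, 1, 1, 1, 1
  1, 1, 1, 1, 1, 2, 2, 2
  1, 1, 2, 2, 2, 3, 3, 3
  1, 1, 2, 2, 2, 3, 4, 4
  1, 2, 3, 3, 3, 4, 5, 5
  1, 2, 3, 3, 3, 4, 5, 6
  1, 2, 3, 4, 4, 5, 6, 7
  1, 2, 3, 4, 5, 6, 7, 8

reading off 1-entries of Δ²R: w = (1, 6, 3, 7, 2, 8, 4, 5).

Rothe diagram D(w) (10 cells), 4 SE-corners (essential conditions):

[(2, 5, 1), (4, 2, 1), (4, 5, 2), (6, 5, 3)]


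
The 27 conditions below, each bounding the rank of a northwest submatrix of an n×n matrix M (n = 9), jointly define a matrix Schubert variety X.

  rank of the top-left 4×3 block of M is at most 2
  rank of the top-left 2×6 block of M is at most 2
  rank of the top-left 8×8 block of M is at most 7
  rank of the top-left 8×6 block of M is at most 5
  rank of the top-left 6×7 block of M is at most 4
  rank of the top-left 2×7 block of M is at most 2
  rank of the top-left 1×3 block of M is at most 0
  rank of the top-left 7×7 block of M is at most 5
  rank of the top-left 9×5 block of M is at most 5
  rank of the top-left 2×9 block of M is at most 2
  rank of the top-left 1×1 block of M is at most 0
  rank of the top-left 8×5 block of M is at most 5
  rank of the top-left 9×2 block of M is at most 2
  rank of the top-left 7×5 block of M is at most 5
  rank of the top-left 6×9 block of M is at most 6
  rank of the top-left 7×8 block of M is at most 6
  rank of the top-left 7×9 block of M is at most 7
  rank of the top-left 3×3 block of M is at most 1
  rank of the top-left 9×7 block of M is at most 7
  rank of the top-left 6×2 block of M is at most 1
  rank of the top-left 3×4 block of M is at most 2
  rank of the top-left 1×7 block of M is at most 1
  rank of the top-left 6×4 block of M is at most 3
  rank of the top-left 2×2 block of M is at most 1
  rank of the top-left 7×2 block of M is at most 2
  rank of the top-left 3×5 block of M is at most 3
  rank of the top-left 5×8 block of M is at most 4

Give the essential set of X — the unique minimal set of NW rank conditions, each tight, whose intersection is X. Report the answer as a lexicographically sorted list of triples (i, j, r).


Propagating the 27 rank bounds to every northwest block:

  i=1: 0, 0, 0, 1, 1, 1, 1, 1, 1
  i=2: 1, 1, 1, 2, 2, 2, 2, 2, 2
  i=3: 1, 1, 1, 2, 3, 3, 3, 3, 3
  i=4: 1, 1, 2, 3, 4, 4, 4, 4, 4
  i=5: 1, 1, 2, 3, 4, 4, 4, 4, 5
  i=6: 1, 1, 2, 3, 4, 4, 4, 5, 6
  i=7: 1, 2, 3, 4, 5, 5, 5, 6, 7
  i=8: 1, 2, 3, 4, 5, 5, 6, 7, 8
  i=9: 1, 2, 3, 4, 5, 6, 7, 8, 9

the unique w with this rank table is (4, 1, 5, 3, 9, 8, 2, 7, 6).

6 SE-corners of the 14-cell Rothe diagram give Ess(w):

[(1, 3, 0), (3, 3, 1), (5, 8, 4), (6, 2, 1), (6, 7, 4), (8, 6, 5)]


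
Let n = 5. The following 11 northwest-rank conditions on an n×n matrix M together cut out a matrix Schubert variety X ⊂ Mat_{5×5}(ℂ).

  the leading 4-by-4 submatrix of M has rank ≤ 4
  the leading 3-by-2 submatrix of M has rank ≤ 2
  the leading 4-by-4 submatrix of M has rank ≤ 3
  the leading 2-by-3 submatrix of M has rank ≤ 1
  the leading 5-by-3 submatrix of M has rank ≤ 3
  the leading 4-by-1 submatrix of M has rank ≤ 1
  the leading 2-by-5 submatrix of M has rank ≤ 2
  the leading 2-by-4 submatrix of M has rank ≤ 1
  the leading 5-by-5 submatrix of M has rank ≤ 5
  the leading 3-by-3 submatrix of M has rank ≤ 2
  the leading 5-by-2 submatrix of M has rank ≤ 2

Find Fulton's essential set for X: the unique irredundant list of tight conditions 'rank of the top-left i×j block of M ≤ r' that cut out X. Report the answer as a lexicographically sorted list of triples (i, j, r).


Rank table r_w(5×5) implied by the 11 constraints:

  R[1]: 1, 1, 1, 1, 1
  R[2]: 1, 1, 1, 1, 2
  R[3]: 1, 2, 2, 2, 3
  R[4]: 1, 2, 3, 3, 4
  R[5]: 1, 2, 3, 4, 5

the unique w with this rank table is (1, 5, 2, 3, 4).

D(w) has 3 cells with 1 SE-corner; essential set:

[(2, 4, 1)]


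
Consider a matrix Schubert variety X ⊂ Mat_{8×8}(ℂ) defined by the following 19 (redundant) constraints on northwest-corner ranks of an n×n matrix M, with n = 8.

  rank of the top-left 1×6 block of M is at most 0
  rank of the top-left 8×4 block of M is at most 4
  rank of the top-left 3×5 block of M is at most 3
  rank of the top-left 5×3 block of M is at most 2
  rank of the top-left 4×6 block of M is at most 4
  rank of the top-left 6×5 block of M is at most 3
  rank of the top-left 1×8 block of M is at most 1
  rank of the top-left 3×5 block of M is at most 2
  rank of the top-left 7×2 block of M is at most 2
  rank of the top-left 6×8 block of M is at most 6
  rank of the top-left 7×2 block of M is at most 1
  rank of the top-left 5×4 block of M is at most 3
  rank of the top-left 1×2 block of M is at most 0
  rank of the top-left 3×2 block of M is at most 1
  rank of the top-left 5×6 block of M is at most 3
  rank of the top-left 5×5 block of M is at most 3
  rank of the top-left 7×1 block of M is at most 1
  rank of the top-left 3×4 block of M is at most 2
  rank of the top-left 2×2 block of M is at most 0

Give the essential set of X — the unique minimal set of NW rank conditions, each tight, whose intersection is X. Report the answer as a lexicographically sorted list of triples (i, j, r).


The tightest implied rank at each (i,j), from the 19 conditions:

  row 1: 0, 0, 0, 0, 0, 0, 1, 1
  row 2: 0, 0, 1, 1, 1, 1, 2, 2
  row 3: 1, 1, 2, 2, 2, 2, 3, 3
  row 4: 1, 1, 2, 3, 3, 3, 4, 4
  row 5: 1, 1, 2, 3, 3, 3, 4, 5
  row 6: 1, 1, 2, 3, 3, 4, 5, 6
  row 7: 1, 1, 2, 3, 4, 5, 6, 7
  row 8: 1, 2, 3, 4, 5, 6, 7, 8

second differences of R give the permutation w = (7, 3, 1, 4, 8, 6, 5, 2).

D(w) has 15 cells with 5 SE-corners; essential set:

[(1, 6, 0), (2, 2, 0), (5, 6, 3), (6, 5, 3), (7, 2, 1)]


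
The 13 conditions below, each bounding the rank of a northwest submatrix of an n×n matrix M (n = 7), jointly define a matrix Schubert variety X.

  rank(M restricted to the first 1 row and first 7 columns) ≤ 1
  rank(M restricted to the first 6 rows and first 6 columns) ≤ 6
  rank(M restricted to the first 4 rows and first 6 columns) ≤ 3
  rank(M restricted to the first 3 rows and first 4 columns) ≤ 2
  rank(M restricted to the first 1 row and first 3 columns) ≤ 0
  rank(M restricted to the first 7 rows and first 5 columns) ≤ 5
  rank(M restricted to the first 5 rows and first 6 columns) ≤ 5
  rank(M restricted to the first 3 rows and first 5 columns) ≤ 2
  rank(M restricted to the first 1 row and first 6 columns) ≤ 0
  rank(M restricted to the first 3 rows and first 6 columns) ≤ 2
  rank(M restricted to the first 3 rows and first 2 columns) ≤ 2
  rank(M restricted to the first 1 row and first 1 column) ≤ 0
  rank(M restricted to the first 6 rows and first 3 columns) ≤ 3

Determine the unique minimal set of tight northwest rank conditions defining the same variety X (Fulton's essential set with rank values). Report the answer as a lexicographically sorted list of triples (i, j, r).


Propagating the 13 rank bounds to every northwest block:

  0 | 0 | 0 | 0 | 0 | 0 | 1
  1 | 1 | 1 | 1 | 1 | 1 | 2
  1 | 2 | 2 | 2 | 2 | 2 | 3
  1 | 2 | 3 | 3 | 3 | 3 | 4
  1 | 2 | 3 | 4 | 4 | 4 | 5
  1 | 2 | 3 | 4 | 5 | 5 | 6
  1 | 2 | 3 | 4 | 5 | 6 | 7

giving w = (7, 1, 2, 3, 4, 5, 6) via Δ²R.

Rothe diagram D(w) (6 cells), 1 SE-corner (essential condition):

[(1, 6, 0)]


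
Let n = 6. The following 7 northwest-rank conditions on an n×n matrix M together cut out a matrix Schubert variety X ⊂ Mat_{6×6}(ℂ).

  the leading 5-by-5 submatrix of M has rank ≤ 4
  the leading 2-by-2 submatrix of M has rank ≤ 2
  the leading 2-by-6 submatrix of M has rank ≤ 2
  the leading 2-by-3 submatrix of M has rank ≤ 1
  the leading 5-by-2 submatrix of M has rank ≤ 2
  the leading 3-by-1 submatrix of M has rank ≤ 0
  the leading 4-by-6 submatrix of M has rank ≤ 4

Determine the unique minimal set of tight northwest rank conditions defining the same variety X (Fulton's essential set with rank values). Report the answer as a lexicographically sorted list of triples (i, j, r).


Computing R[i][j] = min implied NW-rank bound (n=6, 7 conditions):

  i=1: 0  1  1  1  1  1
  i=2: 0  1  1  2  2  2
  i=3: 0  1  2  3  3  3
  i=4: 1  2  3  4  4  4
  i=5: 1  2  3  4  4  5
  i=6: 1  2  3  4  5  6

reading off 1-entries of Δ²R: w = (2, 4, 3, 1, 6, 5).

D(w) has 5 cells with 3 SE-corners; essential set:

[(2, 3, 1), (3, 1, 0), (5, 5, 4)]


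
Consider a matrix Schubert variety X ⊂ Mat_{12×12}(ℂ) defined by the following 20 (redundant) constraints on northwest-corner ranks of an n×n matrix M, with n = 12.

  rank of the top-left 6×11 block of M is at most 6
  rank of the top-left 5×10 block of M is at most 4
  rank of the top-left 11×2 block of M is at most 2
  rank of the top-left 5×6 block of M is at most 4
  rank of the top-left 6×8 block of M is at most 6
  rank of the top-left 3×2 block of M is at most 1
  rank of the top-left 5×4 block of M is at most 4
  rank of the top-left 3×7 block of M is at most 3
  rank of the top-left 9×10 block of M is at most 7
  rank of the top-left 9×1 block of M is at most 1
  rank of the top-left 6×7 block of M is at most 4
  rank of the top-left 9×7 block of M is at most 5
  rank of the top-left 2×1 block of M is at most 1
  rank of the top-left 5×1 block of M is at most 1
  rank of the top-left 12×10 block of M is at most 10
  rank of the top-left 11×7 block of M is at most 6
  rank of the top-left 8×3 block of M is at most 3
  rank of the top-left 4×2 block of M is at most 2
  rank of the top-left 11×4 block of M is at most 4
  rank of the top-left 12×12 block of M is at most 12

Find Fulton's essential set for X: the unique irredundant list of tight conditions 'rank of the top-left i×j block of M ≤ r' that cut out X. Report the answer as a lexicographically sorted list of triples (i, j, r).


The tightest implied rank at each (i,j), from the 20 conditions:

  i=1: 1, 1, 1, 1, 1, 1, 1, 1, 1, 1, 1, 1
  i=2: 1, 1, 2, 2, 2, 2, 2, 2, 2, 2, 2, 2
  i=3: 1, 1, 2, 3, 3, 3, 3, 3, 3, 3, 3, 3
  i=4: 1, 2, 3, 4, 4, 4, 4, 4, 4, 4, 4, 4
  i=5: 1, 2, 3, 4, 4, 4, 4, 4, 4, 4, 5, 5
  i=6: 1, 2, 3, 4, 4, 4, 4, 5, 5, 5, 6, 6
  i=7: 1, 2, 3, 4, 5, 5, 5, 6, 6, 6, 7, 7
  i=8: 1, 2, 3, 4, 5, 5, 5, 6, 7, 7, 8, 8
  i=9: 1, 2, 3, 4, 5, 5, 5, 6, 7, 7, 8, 9
  i=10: 1, 2, 3, 4, 5, 6, 6, 7, 8, 8, 9, 10
  i=11: 1, 2, 3, 4, 5, 6, 6, 7, 8, 9, 10, 11
  i=12: 1, 2, 3, 4, 5, 6, 7, 8, 9, 10, 11, 12

hence w(1..12) = (1, 3, 4, 2, 11, 8, 5, 9, 12, 6, 10, 7).

D(w) has 17 cells with 6 SE-corners; essential set:

[(3, 2, 1), (5, 10, 4), (6, 7, 4), (9, 7, 5), (9, 10, 7), (11, 7, 6)]


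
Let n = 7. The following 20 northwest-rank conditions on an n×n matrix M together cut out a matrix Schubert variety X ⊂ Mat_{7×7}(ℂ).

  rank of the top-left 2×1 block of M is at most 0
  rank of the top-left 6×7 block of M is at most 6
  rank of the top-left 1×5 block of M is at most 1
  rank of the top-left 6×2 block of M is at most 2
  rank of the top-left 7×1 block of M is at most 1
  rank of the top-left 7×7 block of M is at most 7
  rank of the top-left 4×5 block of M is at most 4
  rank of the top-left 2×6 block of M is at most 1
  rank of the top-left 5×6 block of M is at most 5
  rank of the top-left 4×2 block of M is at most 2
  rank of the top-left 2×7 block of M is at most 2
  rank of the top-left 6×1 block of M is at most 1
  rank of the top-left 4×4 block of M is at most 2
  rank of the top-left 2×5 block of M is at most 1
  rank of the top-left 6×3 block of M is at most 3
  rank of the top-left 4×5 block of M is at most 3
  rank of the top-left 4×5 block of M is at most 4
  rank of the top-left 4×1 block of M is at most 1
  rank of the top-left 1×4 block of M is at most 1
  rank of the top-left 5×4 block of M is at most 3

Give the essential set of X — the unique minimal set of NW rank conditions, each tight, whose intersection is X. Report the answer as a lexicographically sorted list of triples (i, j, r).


Recovering R(i,j) via the rank-extension bound from the 20 conditions:

  row 1: 0, 1, 1, 1, 1, 1, 1
  row 2: 0, 1, 1, 1, 1, 1, 2
  row 3: 1, 2, 2, 2, 2, 2, 3
  row 4: 1, 2, 2, 2, 3, 3, 4
  row 5: 1, 2, 3, 3, 4, 4, 5
  row 6: 1, 2, 3, 4, 5, 5, 6
  row 7: 1, 2, 3, 4, 5, 6, 7

so w = (2, 7, 1, 5, 3, 4, 6).

|D(w)|=8, |Ess(w)|=3:

[(2, 1, 0), (2, 6, 1), (4, 4, 2)]


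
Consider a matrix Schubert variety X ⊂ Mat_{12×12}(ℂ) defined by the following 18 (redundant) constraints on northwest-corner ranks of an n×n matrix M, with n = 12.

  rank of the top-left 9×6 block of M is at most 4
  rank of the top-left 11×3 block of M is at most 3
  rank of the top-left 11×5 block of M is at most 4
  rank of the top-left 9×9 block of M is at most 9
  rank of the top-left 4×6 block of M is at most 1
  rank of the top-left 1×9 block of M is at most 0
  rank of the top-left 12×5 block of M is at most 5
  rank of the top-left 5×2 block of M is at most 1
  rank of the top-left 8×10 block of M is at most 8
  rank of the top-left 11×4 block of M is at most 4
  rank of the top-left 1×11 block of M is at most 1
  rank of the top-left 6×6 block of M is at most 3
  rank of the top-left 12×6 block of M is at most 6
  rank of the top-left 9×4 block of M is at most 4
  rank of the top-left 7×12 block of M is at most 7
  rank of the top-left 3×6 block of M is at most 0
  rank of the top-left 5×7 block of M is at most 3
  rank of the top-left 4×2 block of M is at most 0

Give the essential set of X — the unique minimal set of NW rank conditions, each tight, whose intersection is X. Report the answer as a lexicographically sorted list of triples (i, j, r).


Reconstructing r_w from the 18 given conditions:

  R[1]: 0, 0, 0, 0, 0, 0, 0, 0, 0, 1, 1, 1
  R[2]: 0, 0, 0, 0, 0, 0, 1, 1, 1, 2, 2, 2
  R[3]: 0, 0, 0, 0, 0, 0, 1, 2, 2, 3, 3, 3
  R[4]: 0, 0, 1, 1, 1, 1, 2, 3, 3, 4, 4, 4
  R[5]: 1, 1, 2, 2, 2, 2, 3, 4, 4, 5, 5, 5
  R[6]: 1, 2, 3, 3, 3, 3, 4, 5, 5, 6, 6, 6
  R[7]: 1, 2, 3, 4, 4, 4, 5, 6, 6, 7, 7, 7
  R[8]: 1, 2, 3, 4, 4, 4, 5, 6, 7, 8, 8, 8
  R[9]: 1, 2, 3, 4, 4, 4, 5, 6, 7, 8, 9, 9
  R[10]: 1, 2, 3, 4, 4, 5, 6, 7, 8, 9, 10, 10
  R[11]: 1, 2, 3, 4, 4, 5, 6, 7, 8, 9, 10, 11
  R[12]: 1, 2, 3, 4, 5, 6, 7, 8, 9, 10, 11, 12

reading off 1-entries of Δ²R: w = (10, 7, 8, 3, 1, 2, 4, 9, 11, 6, 12, 5).

Fulton essential set (5 of the 29 Rothe cells):

[(1, 9, 0), (3, 6, 0), (4, 2, 0), (9, 6, 4), (11, 5, 4)]
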